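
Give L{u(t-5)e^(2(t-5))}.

u(t-a)f(t-a) with f(t)=e^(2t). L{e^(2t)} = 1/(s-2). By time shift: e^(-5s)/(s-2)

Final answer: e^(-5s)/(s-2)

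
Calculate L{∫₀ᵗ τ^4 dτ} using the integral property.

L{∫₀ᵗ f(τ)dτ} = F(s)/s with f(t) = t^4. F(s) = 24/s^5, so L{∫₀ᵗ τ^4 dτ} = (24/s^5)/s = 24/s^6. (Check: ∫₀ᵗ τ^4 dτ = t^5/5.)

Final answer: 24/s^6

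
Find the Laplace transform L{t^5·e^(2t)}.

L{t^n·e^(at)} = n!/(s-a)^(n+1), so L{t^5·e^(2t)} = 120/(s-2)^6

Final answer: 120/(s-2)^6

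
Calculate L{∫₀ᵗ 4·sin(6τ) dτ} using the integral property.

L{∫₀ᵗ f(τ)dτ} = F(s)/s with F(s) = 24/(s² + 36), so the result is (24/(s² + 36))/s = 24/(s(s² + 36))

Final answer: 24/(s(s² + 36))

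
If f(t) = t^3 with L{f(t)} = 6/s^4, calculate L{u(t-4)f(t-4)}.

Time shift theorem: L{u(t-a)f(t-a)} = e^(-as)F(s). Here a=4, F(s) = 6/s^4, so L{u(t-4)f(t-4)} = e^(-4s)·6/s^4

Final answer: e^(-4s)·6/s^4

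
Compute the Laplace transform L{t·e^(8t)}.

L{t^n·e^(at)} = n!/(s-a)^(n+1), so L{t·e^(8t)} = 1/(s-8)^2

Final answer: 1/(s-8)^2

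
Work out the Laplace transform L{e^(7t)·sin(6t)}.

L{e^(at)·sin(ωt)} = ω/((s-a)² + ω²), so L{e^(7t)·sin(6t)} = 6/((s-7)² + 36)

Final answer: 6/((s-7)² + 36)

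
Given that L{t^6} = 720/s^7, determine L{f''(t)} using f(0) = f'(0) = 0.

L{f''(t)} = s²F(s) - sf(0) - f'(0) = s²·720/s^7 - 0 - 0 = 720/s^5

Final answer: 720/s^5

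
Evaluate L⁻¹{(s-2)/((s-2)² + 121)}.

Using frequency shift: L⁻¹{(s-a)/((s-a)² + b²)} = e^(at)cos(bt). Here a=2, b=11

Final answer: e^(2t)·cos(11t)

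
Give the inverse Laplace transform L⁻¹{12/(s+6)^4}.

L⁻¹{n!/(s-a)^(n+1)} = t^n·e^(at) with n=3, a=-6. So L⁻¹{6/(s+6)^4} = t^3·e^(-6t), and L⁻¹{12/(s+6)^4} = (12/6)·t^3·e^(-6t) = 2·t^3·e^(-6t)

Final answer: 2·t^3·e^(-6t)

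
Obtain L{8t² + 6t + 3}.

L{8t² + 6t + 3} = 8·2/s³ + 6/s² + 3/s = 16/s³ + 6/s² + 3/s

Final answer: 16/s³ + 6/s² + 3/s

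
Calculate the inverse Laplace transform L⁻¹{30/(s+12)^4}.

L⁻¹{n!/(s-a)^(n+1)} = t^n·e^(at) with n=3, a=-12. So L⁻¹{6/(s+12)^4} = t^3·e^(-12t), and L⁻¹{30/(s+12)^4} = (30/6)·t^3·e^(-12t) = 5·t^3·e^(-12t)

Final answer: 5·t^3·e^(-12t)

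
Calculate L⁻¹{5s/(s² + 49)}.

This is the form c·s/(s² + a²) with a = 7, c = 5. L⁻¹ = 5·cos(7t)

Final answer: 5·cos(7t)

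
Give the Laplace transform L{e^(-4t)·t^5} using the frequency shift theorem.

L{e^(at)·t^n} = n!/(s-a)^(n+1), so L{e^(-4t)·t^5} = 120/(s+4)^6

Final answer: 120/(s+4)^6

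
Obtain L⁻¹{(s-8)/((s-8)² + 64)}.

Using frequency shift: L⁻¹{(s-a)/((s-a)² + b²)} = e^(at)cos(bt). Here a=8, b=8

Final answer: e^(8t)·cos(8t)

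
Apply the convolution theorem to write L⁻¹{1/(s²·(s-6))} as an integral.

1/(s²·(s-6)) = (1/s^2)·(1/(s-6)) = L{t}·L{e^(6t)}. So f(t) = t*e^(6t) = ∫₀ᵗ τ·e^(6(t-τ)) dτ

Final answer: ∫₀ᵗ τ·e^(6(t-τ)) dτ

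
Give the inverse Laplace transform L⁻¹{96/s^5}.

L⁻¹{n!/s^(n+1)} = t^n with n=4. So L⁻¹{24/s^5} = t^4, and L⁻¹{96/s^5} = (96/24)·t^4 = 4·t^4

Final answer: 4·t^4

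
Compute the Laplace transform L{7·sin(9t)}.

L{sin(ωt)} = ω/(s² + ω²), so L{sin(9t)} = 9/(s² + 81). Then L{7·sin(9t)} = 7·9/(s² + 81) = 63/(s² + 81)

Final answer: 63/(s² + 81)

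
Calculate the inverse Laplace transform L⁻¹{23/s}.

L⁻¹{c/s} = c, so L⁻¹{23/s} = 23

Final answer: 23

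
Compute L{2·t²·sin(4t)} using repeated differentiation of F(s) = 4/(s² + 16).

F(s) = 4/(s² + 16). F'(s) = -8s/(s² + 16)². F''(s) = -8(16 - 3s²)/(s² + 16)³ = (24s² - 128)/(s² + 16)³. So L{t²·sin(4t)} = (-1)² F''(s) = (24s² - 128)/(s² + 16)³. Then L{2·t²·sin(4t)} = 2·(24s² - 128)/(s² + 16)³ = (48s² - 256)/(s² + 16)³

Final answer: (48s² - 256)/(s² + 16)³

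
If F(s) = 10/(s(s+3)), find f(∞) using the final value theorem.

f(∞) = lim_{s→0} s·10/(s(s+3)) = lim_{s→0} 10/(s+3) = 10/3 = 10/3

Final answer: 10/3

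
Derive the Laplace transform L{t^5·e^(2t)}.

L{t^n·e^(at)} = n!/(s-a)^(n+1), so L{t^5·e^(2t)} = 120/(s-2)^6

Final answer: 120/(s-2)^6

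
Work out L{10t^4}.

L{t^n} = n!/s^(n+1). So L{10t^4} = 10·4!/s^5 = 240/s^5

Final answer: 240/s^5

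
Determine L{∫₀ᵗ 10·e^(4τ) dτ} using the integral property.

L{∫₀ᵗ f(τ)dτ} = F(s)/s with F(s) = 10/(s-4), so L{∫₀ᵗ 10·e^(4τ) dτ} = 10/(s(s-4))

Final answer: 10/(s(s-4))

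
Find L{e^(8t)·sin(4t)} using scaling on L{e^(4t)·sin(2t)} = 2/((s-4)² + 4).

Scaling with a=2: L{e^(8t)·sin(4t)} = (1/2) · 2/((s/2-4)² + 4). Simplifying: 4/((s-8)² + 16)

Final answer: 4/((s-8)² + 16)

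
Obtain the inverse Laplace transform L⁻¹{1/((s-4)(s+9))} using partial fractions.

Decompose: A/(s-4) + B/(s+9). A = 1/13, B = -1/13. f(t) = (e^(4t) - e^(-9t))/13

Final answer: (e^(4t) - e^(-9t))/13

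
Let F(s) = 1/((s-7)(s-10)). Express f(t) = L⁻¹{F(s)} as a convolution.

1/((s-7)(s-10)) = (1/(s-7))·(1/(s-10)) = L{e^(7t)}·L{e^(10t)}. So f(t) = e^(7t)*e^(10t) = ∫₀ᵗ e^(7τ)·e^(10(t-τ)) dτ

Final answer: ∫₀ᵗ e^(7τ)·e^(10(t-τ)) dτ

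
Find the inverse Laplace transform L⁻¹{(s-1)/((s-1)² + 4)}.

Using frequency shift, L⁻¹{(s-1)/((s-1)² + 4)} = e^t·cos(2t)

Final answer: e^t·cos(2t)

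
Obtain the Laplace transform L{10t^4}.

L{10t^4} = 10 · L{t^4} = 10 · 24/s^5 = 240/s^5

Final answer: 240/s^5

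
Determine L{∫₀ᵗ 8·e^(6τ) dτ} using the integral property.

L{∫₀ᵗ f(τ)dτ} = F(s)/s with F(s) = 8/(s-6), so L{∫₀ᵗ 8·e^(6τ) dτ} = 8/(s(s-6))

Final answer: 8/(s(s-6))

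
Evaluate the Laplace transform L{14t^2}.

L{14t^2} = 14 · L{t^2} = 14 · 2/s^3 = 28/s^3

Final answer: 28/s^3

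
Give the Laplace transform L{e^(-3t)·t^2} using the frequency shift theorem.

L{e^(at)·t^n} = n!/(s-a)^(n+1), so L{e^(-3t)·t^2} = 2/(s+3)^3

Final answer: 2/(s+3)^3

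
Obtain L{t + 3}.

L{t + 3} = L{t} + 3·L{1} = 1/s² + 3/s

Final answer: 1/s² + 3/s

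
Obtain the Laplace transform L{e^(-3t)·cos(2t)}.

L{e^(at)·cos(ωt)} = (s-a)/((s-a)² + ω²), so L{e^(-3t)·cos(2t)} = (s+3)/((s+3)² + 4)

Final answer: (s+3)/((s+3)² + 4)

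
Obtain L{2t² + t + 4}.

L{2t² + t + 4} = 2·2/s³ + 1/s² + 4/s = 4/s³ + 1/s² + 4/s

Final answer: 4/s³ + 1/s² + 4/s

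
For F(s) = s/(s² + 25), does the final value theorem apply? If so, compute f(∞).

The final value theorem requires all poles of sF(s) in the left half-plane. sF(s) = s²/(s² + 25) has poles at s = ±5i (imaginary axis). Theorem does NOT apply (oscillatory system).

Final answer: Not applicable (oscillatory)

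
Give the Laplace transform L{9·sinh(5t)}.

L{sinh(ωt)} = ω/(s² - ω²), so L{sinh(5t)} = 5/(s² - 25). Then L{9·sinh(5t)} = 9·5/(s² - 25) = 45/(s² - 25)

Final answer: 45/(s² - 25)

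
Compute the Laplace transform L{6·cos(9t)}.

L{cos(ωt)} = s/(s² + ω²), so L{cos(9t)} = s/(s² + 81). Then L{6·cos(9t)} = 6·s/(s² + 81) = 6s/(s² + 81)

Final answer: 6s/(s² + 81)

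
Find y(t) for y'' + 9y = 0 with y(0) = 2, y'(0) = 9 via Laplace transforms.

L{y''} + 9L{y} = 0. s²Y - 2s - 9 + 9Y = 0. Y(s² + 9) = 2s + 9. Y = (2s + 9)/(s² + 9). Inverting: y(t) = 2cos(3t) + 3sin(3t)

Final answer: y(t) = 2cos(3t) + 3sin(3t)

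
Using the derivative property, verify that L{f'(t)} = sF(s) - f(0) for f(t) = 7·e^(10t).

f'(t) = 70e^(10t). Direct: L{f'(t)} = 70/(s-10). Property: s·7/(s-10) - 7 = (7s - 7(s-10))/(s-10) = 70/(s-10). ✓

Final answer: 70/(s-10)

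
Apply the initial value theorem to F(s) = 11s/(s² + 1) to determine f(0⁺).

f(0⁺) = lim_{s→∞} s·11s/(s² + 1) = lim_{s→∞} 11s²/(s² + 1) = 11

Final answer: 11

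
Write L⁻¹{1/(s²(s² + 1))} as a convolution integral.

1/(s²(s² + 1)) = (1/s²)·(1/(s² + 1)) = L{t}·L{sin(t)}. So f(t) = t*(sin(t)) = ∫₀ᵗ τ·sin((t-τ)) dτ

Final answer: ∫₀ᵗ τ·sin((t-τ)) dτ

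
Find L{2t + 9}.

L{2t + 9} = 2·L{t} + 9·L{1} = 2/s² + 9/s

Final answer: 2/s² + 9/s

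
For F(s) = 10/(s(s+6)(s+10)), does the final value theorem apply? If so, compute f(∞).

Poles of sF(s) = 10/((s+6)(s+10)) are at s = -6 and s = -10, both in the left half-plane. Theorem applies. f(∞) = lim_{s→0} sF(s) = 10/(6·10) = 1/6

Final answer: 1/6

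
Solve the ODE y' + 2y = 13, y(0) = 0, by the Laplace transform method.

sY + 2Y = 13/s. Y = 13/(s(s+2)). Partial fractions: Y = 13/2/s - 13/2/(s+2)

Final answer: y(t) = 13/2(1 - e^(-2t))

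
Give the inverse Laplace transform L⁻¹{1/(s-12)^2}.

L⁻¹{n!/(s-a)^(n+1)} = t^n·e^(at) with n=1, a=12. So L⁻¹{1/(s-12)^2} = t·e^(12t)

Final answer: t·e^(12t)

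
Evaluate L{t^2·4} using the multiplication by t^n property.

L{4} = 4/s. d^1/ds^1[1/s] = -1/s². d^2/ds^2[1/s] = 2/s^3. So L{t^2} = (-1)^{2}·2/s^3 = 2/s^3. Then L{t^2·4} = 4·2/s^3 = 8/s^3

Final answer: 8/s^3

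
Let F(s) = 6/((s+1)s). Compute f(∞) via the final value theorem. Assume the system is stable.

f(∞) = lim_{s→0} sF(s) = lim_{s→0} 6/(s+1) = 6

Final answer: 6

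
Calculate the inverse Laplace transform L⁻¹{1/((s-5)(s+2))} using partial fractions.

Decompose: A/(s-5) + B/(s+2). A = 1/7, B = -1/7. f(t) = (e^(5t) - e^(-2t))/7

Final answer: (e^(5t) - e^(-2t))/7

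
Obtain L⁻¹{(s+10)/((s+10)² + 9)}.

Using frequency shift: L⁻¹{(s-a)/((s-a)² + b²)} = e^(at)cos(bt). Here a=-10, b=3

Final answer: e^(-10t)·cos(3t)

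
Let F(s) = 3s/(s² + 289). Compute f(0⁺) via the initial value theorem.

f(0⁺) = lim_{s→∞} s·3s/(s² + 289) = lim_{s→∞} 3s²/(s² + 289) = 3

Final answer: 3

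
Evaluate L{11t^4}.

L{t^n} = n!/s^(n+1). So L{11t^4} = 11·4!/s^5 = 264/s^5

Final answer: 264/s^5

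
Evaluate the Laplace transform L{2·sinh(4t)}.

L{sinh(ωt)} = ω/(s² - ω²), so L{sinh(4t)} = 4/(s² - 16). Then L{2·sinh(4t)} = 2·4/(s² - 16) = 8/(s² - 16)

Final answer: 8/(s² - 16)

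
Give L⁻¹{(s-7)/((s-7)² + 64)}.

Using frequency shift: L⁻¹{(s-a)/((s-a)² + b²)} = e^(at)cos(bt). Here a=7, b=8

Final answer: e^(7t)·cos(8t)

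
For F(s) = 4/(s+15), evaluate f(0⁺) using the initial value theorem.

f(0⁺) = lim_{s→∞} s·4/(s+15) = lim_{s→∞} 4s/(s+15) = 4

Final answer: 4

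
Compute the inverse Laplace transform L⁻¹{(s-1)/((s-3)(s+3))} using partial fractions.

Using partial fractions, f(t) = (2e^(3t) + 4e^(-3t))/6

Final answer: (2e^(3t) + 4e^(-3t))/6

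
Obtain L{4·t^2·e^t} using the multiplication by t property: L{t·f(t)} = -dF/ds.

Using L{t^n·e^(at)} = n!/(s-a)^(n+1), L{t^2·e^t} = 2/(s-1)^3, so L{4·t^2·e^t} = 4·2/(s-1)^3 = 8/(s-1)^3

Final answer: 8/(s-1)^3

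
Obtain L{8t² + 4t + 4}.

L{8t² + 4t + 4} = 8·2/s³ + 4/s² + 4/s = 16/s³ + 4/s² + 4/s

Final answer: 16/s³ + 4/s² + 4/s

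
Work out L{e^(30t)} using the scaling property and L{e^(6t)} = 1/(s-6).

Using L{f(at)} = (1/a)F(s/a) with a=5 and f(t) = e^(6t): L{e^(30t)} = (1/5) · 1/((s/5)-6) = (1/5) · 5/(s-30) = 1/(s-30)

Final answer: 1/(s-30)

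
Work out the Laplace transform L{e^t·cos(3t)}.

L{e^(at)·cos(ωt)} = (s-a)/((s-a)² + ω²), so L{e^t·cos(3t)} = (s-1)/((s-1)² + 9)

Final answer: (s-1)/((s-1)² + 9)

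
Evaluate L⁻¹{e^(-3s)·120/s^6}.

L⁻¹{120/s^6} = t^5. By the time shift theorem, L⁻¹{e^(-as)F(s)} = u(t-a)f(t-a) with a=3, so L⁻¹{e^(-3s)·120/s^6} = u(t-3)·(t-3)^5

Final answer: u(t-3)·(t-3)^5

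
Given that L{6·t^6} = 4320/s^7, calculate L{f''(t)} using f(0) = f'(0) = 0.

L{f''(t)} = s²F(s) - sf(0) - f'(0) = s²·4320/s^7 - 0 - 0 = 4320/s^5

Final answer: 4320/s^5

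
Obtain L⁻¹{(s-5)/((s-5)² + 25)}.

Using frequency shift: L⁻¹{(s-a)/((s-a)² + b²)} = e^(at)cos(bt). Here a=5, b=5

Final answer: e^(5t)·cos(5t)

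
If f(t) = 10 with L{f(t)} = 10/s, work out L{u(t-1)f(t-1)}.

Time shift theorem: L{u(t-a)f(t-a)} = e^(-as)F(s). Here a=1, F(s) = 10/s, so L{u(t-1)f(t-1)} = e^(-s)·10/s

Final answer: e^(-s)·10/s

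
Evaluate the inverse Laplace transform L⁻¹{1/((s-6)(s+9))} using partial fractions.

Decompose: A/(s-6) + B/(s+9). A = 1/15, B = -1/15. f(t) = (e^(6t) - e^(-9t))/15

Final answer: (e^(6t) - e^(-9t))/15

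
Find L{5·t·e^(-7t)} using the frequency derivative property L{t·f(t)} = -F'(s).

L{e^(-7t)} = 1/(s+7). By frequency derivative: L{t·e^(-7t)} = -d/ds[1/(s+7)] = -(-1)/(s+7)² = 1/(s+7)². Then L{5·t·e^(-7t)} = 5·1/(s+7)² = 5/(s+7)²

Final answer: 5/(s+7)²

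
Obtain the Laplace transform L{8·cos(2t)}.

L{cos(ωt)} = s/(s² + ω²), so L{cos(2t)} = s/(s² + 4). Then L{8·cos(2t)} = 8·s/(s² + 4) = 8s/(s² + 4)

Final answer: 8s/(s² + 4)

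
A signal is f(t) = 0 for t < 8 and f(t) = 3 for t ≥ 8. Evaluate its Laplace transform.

f(t) = 3·u(t-8). L{u(t-8)} = e^(-8s)/s, so L{f(t)} = 3·e^(-8s)/s

Final answer: 3·e^(-8s)/s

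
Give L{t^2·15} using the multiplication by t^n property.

L{15} = 15/s. d^1/ds^1[1/s] = -1/s². d^2/ds^2[1/s] = 2/s^3. So L{t^2} = (-1)^{2}·2/s^3 = 2/s^3. Then L{t^2·15} = 15·2/s^3 = 30/s^3

Final answer: 30/s^3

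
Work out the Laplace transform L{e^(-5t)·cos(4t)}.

L{e^(at)·cos(ωt)} = (s-a)/((s-a)² + ω²), so L{e^(-5t)·cos(4t)} = (s+5)/((s+5)² + 16)

Final answer: (s+5)/((s+5)² + 16)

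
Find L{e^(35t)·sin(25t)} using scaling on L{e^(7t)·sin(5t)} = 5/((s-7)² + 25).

Scaling with a=5: L{e^(35t)·sin(25t)} = (1/5) · 5/((s/5-7)² + 25). Simplifying: 25/((s-35)² + 625)

Final answer: 25/((s-35)² + 625)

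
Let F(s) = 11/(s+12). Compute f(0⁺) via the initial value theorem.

f(0⁺) = lim_{s→∞} s·11/(s+12) = lim_{s→∞} 11s/(s+12) = 11

Final answer: 11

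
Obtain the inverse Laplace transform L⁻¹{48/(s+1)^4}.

L⁻¹{n!/(s-a)^(n+1)} = t^n·e^(at) with n=3, a=-1. So L⁻¹{6/(s+1)^4} = t^3·e^(-t), and L⁻¹{48/(s+1)^4} = (48/6)·t^3·e^(-t) = 8·t^3·e^(-t)

Final answer: 8·t^3·e^(-t)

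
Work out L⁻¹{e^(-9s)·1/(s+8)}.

L⁻¹{1/(s+8)} = e^(-8t). By the time shift theorem, L⁻¹{e^(-as)F(s)} = u(t-a)f(t-a) with a=9, so L⁻¹{e^(-9s)·1/(s+8)} = u(t-9)·e^(-8(t-9))

Final answer: u(t-9)·e^(-8(t-9))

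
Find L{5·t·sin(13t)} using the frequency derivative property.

L{sin(13t)} = 13/(s² + 169). By L{t·f(t)} = -F'(s): -d/ds[13/(s² + 169)] = -(13)·(-2s)/(s² + 169)² = 26s/(s² + 169)². Then L{5·t·sin(13t)} = 5·26s/(s² + 169)² = 130s/(s² + 169)²

Final answer: 130s/(s² + 169)²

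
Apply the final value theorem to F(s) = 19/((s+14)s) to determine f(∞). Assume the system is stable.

f(∞) = lim_{s→0} sF(s) = lim_{s→0} 19/(s+14) = 19/14

Final answer: 19/14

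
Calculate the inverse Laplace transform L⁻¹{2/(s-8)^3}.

L⁻¹{n!/(s-a)^(n+1)} = t^n·e^(at), so L⁻¹{2/(s-8)^3} = t^2·e^(8t)

Final answer: t^2·e^(8t)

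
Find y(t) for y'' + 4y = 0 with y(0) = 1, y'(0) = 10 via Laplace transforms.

L{y''} + 4L{y} = 0. s²Y - s - 10 + 4Y = 0. Y(s² + 4) = s + 10. Y = (s + 10)/(s² + 4). Inverting: y(t) = cos(2t) + 5sin(2t)

Final answer: y(t) = cos(2t) + 5sin(2t)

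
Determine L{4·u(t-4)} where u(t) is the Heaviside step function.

L{u(t-a)} = e^(-as)/s. Here a=4, so L{u(t-4)} = e^(-4s)/s, and L{4·u(t-4)} = 4·e^(-4s)/s

Final answer: 4·e^(-4s)/s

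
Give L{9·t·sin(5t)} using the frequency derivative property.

L{sin(5t)} = 5/(s² + 25). By L{t·f(t)} = -F'(s): -d/ds[5/(s² + 25)] = -(5)·(-2s)/(s² + 25)² = 10s/(s² + 25)². Then L{9·t·sin(5t)} = 9·10s/(s² + 25)² = 90s/(s² + 25)²

Final answer: 90s/(s² + 25)²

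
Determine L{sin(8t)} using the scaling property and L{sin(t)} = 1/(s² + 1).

Using L{f(at)} = (1/a)F(s/a) with a=8: L{sin(8t)} = (1/8) · 1/((s/8)² + 1) = (1/8) · 1·64/(s² + 64) = 8/(s² + 64)

Final answer: 8/(s² + 64)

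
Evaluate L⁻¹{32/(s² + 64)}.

This is the form c·a/(s² + a²) with a = 8, c = 4. L⁻¹ = 4·sin(8t)

Final answer: 4·sin(8t)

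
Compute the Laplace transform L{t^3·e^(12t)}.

L{t^n·e^(at)} = n!/(s-a)^(n+1), so L{t^3·e^(12t)} = 6/(s-12)^4

Final answer: 6/(s-12)^4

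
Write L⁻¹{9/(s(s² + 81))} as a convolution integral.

9/(s(s² + 81)) = (1/s)·(9/(s² + 81)) = L{1}·L{sin(9t)}. So f(t) = 1*(sin(9t)) = ∫₀ᵗ sin(9τ) dτ

Final answer: ∫₀ᵗ sin(9τ) dτ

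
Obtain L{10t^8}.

L{t^n} = n!/s^(n+1). So L{10t^8} = 10·8!/s^9 = 403200/s^9

Final answer: 403200/s^9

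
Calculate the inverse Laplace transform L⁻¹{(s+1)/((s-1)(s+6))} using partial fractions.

Using partial fractions, f(t) = (2e^t + 5e^(-6t))/7

Final answer: (2e^t + 5e^(-6t))/7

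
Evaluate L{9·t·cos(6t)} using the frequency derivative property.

L{cos(6t)} = s/(s² + 36). Derivative: d/ds[s/(s² + 36)] = [(s² + 36) - s·2s]/(s² + 36)² = (36 - s²)/(s² + 36)². So L{t·cos(6t)} = -F'(s) = (s² - 36)/(s² + 36)². Then L{9·t·cos(6t)} = 9·(s² - 36)/(s² + 36)²

Final answer: 9·(s² - 36)/(s² + 36)²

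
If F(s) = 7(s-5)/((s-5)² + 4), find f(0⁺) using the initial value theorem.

f(0⁺) = lim_{s→∞} sF(s) = lim_{s→∞} 7s(s-5)/((s-5)² + 4) = 7

Final answer: 7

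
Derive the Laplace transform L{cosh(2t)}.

L{cosh(ωt)} = s/(s² - ω²), so L{cosh(2t)} = s/(s² - 4)

Final answer: s/(s² - 4)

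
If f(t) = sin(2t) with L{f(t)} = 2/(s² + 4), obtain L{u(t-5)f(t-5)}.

Time shift theorem: L{u(t-a)f(t-a)} = e^(-as)F(s). Here a=5, F(s) = 2/(s² + 4), so L{u(t-5)f(t-5)} = e^(-5s)·2/(s² + 4)

Final answer: e^(-5s)·2/(s² + 4)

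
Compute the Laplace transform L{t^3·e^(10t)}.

L{t^n·e^(at)} = n!/(s-a)^(n+1), so L{t^3·e^(10t)} = 6/(s-10)^4

Final answer: 6/(s-10)^4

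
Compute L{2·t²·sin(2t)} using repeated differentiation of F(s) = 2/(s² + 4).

F(s) = 2/(s² + 4). F'(s) = -4s/(s² + 4)². F''(s) = -4(4 - 3s²)/(s² + 4)³ = (12s² - 16)/(s² + 4)³. So L{t²·sin(2t)} = (-1)² F''(s) = (12s² - 16)/(s² + 4)³. Then L{2·t²·sin(2t)} = 2·(12s² - 16)/(s² + 4)³ = (24s² - 32)/(s² + 4)³

Final answer: (24s² - 32)/(s² + 4)³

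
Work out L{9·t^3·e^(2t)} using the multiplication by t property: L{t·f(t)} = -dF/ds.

Using L{t^n·e^(at)} = n!/(s-a)^(n+1), L{t^3·e^(2t)} = 6/(s-2)^4, so L{9·t^3·e^(2t)} = 9·6/(s-2)^4 = 54/(s-2)^4

Final answer: 54/(s-2)^4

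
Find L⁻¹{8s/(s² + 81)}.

This is the form c·s/(s² + a²) with a = 9, c = 8. L⁻¹ = 8·cos(9t)

Final answer: 8·cos(9t)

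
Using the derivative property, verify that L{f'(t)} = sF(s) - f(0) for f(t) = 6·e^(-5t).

f'(t) = -30e^(-5t). Direct: L{f'(t)} = -30/(s+5). Property: s·6/(s+5) - 6 = (6s - 6(s+5))/(s+5) = -30/(s+5). ✓

Final answer: -30/(s+5)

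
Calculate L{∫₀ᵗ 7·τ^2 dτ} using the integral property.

L{∫₀ᵗ f(τ)dτ} = F(s)/s with f(t) = 7t^2. F(s) = 14/s^3, so L{∫₀ᵗ 7·τ^2 dτ} = (14/s^3)/s = 14/s^4. (Check: ∫₀ᵗ 7·τ^2 dτ = 7t^3/3.)

Final answer: 14/s^4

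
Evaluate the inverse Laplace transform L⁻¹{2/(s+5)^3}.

L⁻¹{n!/(s-a)^(n+1)} = t^n·e^(at), so L⁻¹{2/(s+5)^3} = t^2·e^(-5t)

Final answer: t^2·e^(-5t)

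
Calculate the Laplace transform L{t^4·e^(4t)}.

L{t^n·e^(at)} = n!/(s-a)^(n+1), so L{t^4·e^(4t)} = 24/(s-4)^5

Final answer: 24/(s-4)^5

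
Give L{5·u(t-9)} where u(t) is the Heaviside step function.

L{u(t-a)} = e^(-as)/s. Here a=9, so L{u(t-9)} = e^(-9s)/s, and L{5·u(t-9)} = 5·e^(-9s)/s

Final answer: 5·e^(-9s)/s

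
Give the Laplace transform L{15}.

L{15} = 15 · L{1} = 15/s

Final answer: 15/s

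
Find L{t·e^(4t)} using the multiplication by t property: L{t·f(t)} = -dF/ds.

Using L{t^n·e^(at)} = n!/(s-a)^(n+1), L{t·e^(4t)} = 1/(s-4)^2

Final answer: 1/(s-4)^2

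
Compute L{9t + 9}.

L{9t + 9} = 9·L{t} + 9·L{1} = 9/s² + 9/s

Final answer: 9/s² + 9/s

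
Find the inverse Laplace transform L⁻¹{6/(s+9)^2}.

L⁻¹{n!/(s-a)^(n+1)} = t^n·e^(at) with n=1, a=-9. So L⁻¹{1/(s+9)^2} = t·e^(-9t), and L⁻¹{6/(s+9)^2} = (6/1)·t·e^(-9t) = 6·t·e^(-9t)

Final answer: 6·t·e^(-9t)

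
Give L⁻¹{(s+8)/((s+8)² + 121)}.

Using frequency shift: L⁻¹{(s-a)/((s-a)² + b²)} = e^(at)cos(bt). Here a=-8, b=11

Final answer: e^(-8t)·cos(11t)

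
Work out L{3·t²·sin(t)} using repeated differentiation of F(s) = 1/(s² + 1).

F(s) = 1/(s² + 1). F'(s) = -2s/(s² + 1)². F''(s) = -2(1 - 3s²)/(s² + 1)³ = (6s² - 2)/(s² + 1)³. So L{t²·sin(t)} = (-1)² F''(s) = (6s² - 2)/(s² + 1)³. Then L{3·t²·sin(t)} = 3·(6s² - 2)/(s² + 1)³ = (18s² - 6)/(s² + 1)³

Final answer: (18s² - 6)/(s² + 1)³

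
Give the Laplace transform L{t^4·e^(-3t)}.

L{t^n·e^(at)} = n!/(s-a)^(n+1), so L{t^4·e^(-3t)} = 24/(s+3)^5

Final answer: 24/(s+3)^5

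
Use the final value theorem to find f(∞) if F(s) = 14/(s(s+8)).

f(∞) = lim_{s→0} s·14/(s(s+8)) = lim_{s→0} 14/(s+8) = 14/8 = 7/4

Final answer: 7/4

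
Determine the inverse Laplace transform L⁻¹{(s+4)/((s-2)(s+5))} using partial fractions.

Using partial fractions, f(t) = (6e^(2t) + e^(-5t))/7

Final answer: (6e^(2t) + e^(-5t))/7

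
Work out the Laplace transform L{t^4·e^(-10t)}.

L{t^n·e^(at)} = n!/(s-a)^(n+1), so L{t^4·e^(-10t)} = 24/(s+10)^5

Final answer: 24/(s+10)^5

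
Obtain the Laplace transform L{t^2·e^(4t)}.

L{t^n·e^(at)} = n!/(s-a)^(n+1), so L{t^2·e^(4t)} = 2/(s-4)^3

Final answer: 2/(s-4)^3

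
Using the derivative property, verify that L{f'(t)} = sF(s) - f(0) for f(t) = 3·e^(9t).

f'(t) = 27e^(9t). Direct: L{f'(t)} = 27/(s-9). Property: s·3/(s-9) - 3 = (3s - 3(s-9))/(s-9) = 27/(s-9). ✓

Final answer: 27/(s-9)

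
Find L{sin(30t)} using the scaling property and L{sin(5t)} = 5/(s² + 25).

Using L{f(at)} = (1/a)F(s/a) with a=6: L{sin(30t)} = (1/6) · 5/((s/6)² + 25) = (1/6) · 5·36/(s² + 900) = 30/(s² + 900)

Final answer: 30/(s² + 900)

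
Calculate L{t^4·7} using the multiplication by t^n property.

L{7} = 7/s. d^1/ds^1[1/s] = -1/s². d^2/ds^2[1/s] = 2/s^3. d^3/ds^3[1/s] = -6/s^4. d^4/ds^4[1/s] = 24/s^5. So L{t^4} = (-1)^{4}·24/s^5 = 24/s^5. Then L{t^4·7} = 7·24/s^5 = 168/s^5

Final answer: 168/s^5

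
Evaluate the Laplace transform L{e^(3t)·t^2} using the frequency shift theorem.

L{e^(at)·t^n} = n!/(s-a)^(n+1), so L{e^(3t)·t^2} = 2/(s-3)^3

Final answer: 2/(s-3)^3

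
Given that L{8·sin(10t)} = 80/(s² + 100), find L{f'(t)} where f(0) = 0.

L{f'(t)} = s·F(s) - f(0) = s·80/(s² + 100) - 0 = 80s/(s² + 100)

Final answer: 80s/(s² + 100)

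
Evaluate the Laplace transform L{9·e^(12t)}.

L{e^(at)} = 1/(s-a), so L{e^(12t)} = 1/(s-12). Then L{9·e^(12t)} = 9/(s-12)

Final answer: 9/(s-12)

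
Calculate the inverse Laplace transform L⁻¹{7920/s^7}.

L⁻¹{n!/s^(n+1)} = t^n with n=6. So L⁻¹{720/s^7} = t^6, and L⁻¹{7920/s^7} = (7920/720)·t^6 = 11·t^6

Final answer: 11·t^6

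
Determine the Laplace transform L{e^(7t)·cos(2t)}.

L{e^(at)·cos(ωt)} = (s-a)/((s-a)² + ω²), so L{e^(7t)·cos(2t)} = (s-7)/((s-7)² + 4)

Final answer: (s-7)/((s-7)² + 4)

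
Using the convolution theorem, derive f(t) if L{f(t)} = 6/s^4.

6/s^4 = (6/s)·(1/s^3) = L{6}·L{t^2/2}. By convolution, f(t) = 6*t^2/2 = ∫₀ᵗ 6·τ^2/2 dτ = 6·t^3/6

Final answer: 6·t^3/6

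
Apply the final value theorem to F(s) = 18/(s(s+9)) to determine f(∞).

f(∞) = lim_{s→0} s·18/(s(s+9)) = lim_{s→0} 18/(s+9) = 18/9 = 2

Final answer: 2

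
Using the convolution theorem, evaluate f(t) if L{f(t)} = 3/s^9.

3/s^9 = (3/s)·(1/s^8) = L{3}·L{t^7/5040}. By convolution, f(t) = 3*t^7/5040 = ∫₀ᵗ 3·τ^7/5040 dτ = 3·t^8/40320

Final answer: 3·t^8/40320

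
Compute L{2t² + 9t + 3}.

L{2t² + 9t + 3} = 2·2/s³ + 9/s² + 3/s = 4/s³ + 9/s² + 3/s

Final answer: 4/s³ + 9/s² + 3/s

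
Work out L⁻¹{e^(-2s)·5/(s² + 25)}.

L⁻¹{5/(s² + 25)} = sin(5t). By the time shift theorem, L⁻¹{e^(-as)F(s)} = u(t-a)f(t-a) with a=2, so L⁻¹{e^(-2s)·5/(s² + 25)} = u(t-2)·sin(5(t-2))

Final answer: u(t-2)·sin(5(t-2))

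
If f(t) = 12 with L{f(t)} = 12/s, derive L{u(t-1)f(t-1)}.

Time shift theorem: L{u(t-a)f(t-a)} = e^(-as)F(s). Here a=1, F(s) = 12/s, so L{u(t-1)f(t-1)} = e^(-s)·12/s

Final answer: e^(-s)·12/s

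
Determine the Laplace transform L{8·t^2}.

L{t^n} = n!/s^(n+1), so L{t^2} = 2/s^3. Then L{8·t^2} = 8·2/s^3 = 16/s^3

Final answer: 16/s^3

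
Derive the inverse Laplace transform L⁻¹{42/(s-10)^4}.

L⁻¹{n!/(s-a)^(n+1)} = t^n·e^(at) with n=3, a=10. So L⁻¹{6/(s-10)^4} = t^3·e^(10t), and L⁻¹{42/(s-10)^4} = (42/6)·t^3·e^(10t) = 7·t^3·e^(10t)

Final answer: 7·t^3·e^(10t)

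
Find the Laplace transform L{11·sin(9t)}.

L{sin(ωt)} = ω/(s² + ω²), so L{sin(9t)} = 9/(s² + 81). Then L{11·sin(9t)} = 11·9/(s² + 81) = 99/(s² + 81)

Final answer: 99/(s² + 81)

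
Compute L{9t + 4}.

L{9t + 4} = 9·L{t} + 4·L{1} = 9/s² + 4/s

Final answer: 9/s² + 4/s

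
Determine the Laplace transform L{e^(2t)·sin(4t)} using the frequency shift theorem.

Frequency shift: L{e^(at)f(t)} = F(s-a). L{e^(2t)·sin(4t)} = 4/((s-2)² + 16)

Final answer: 4/((s-2)² + 16)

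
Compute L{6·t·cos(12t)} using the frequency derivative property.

L{cos(12t)} = s/(s² + 144). Derivative: d/ds[s/(s² + 144)] = [(s² + 144) - s·2s]/(s² + 144)² = (144 - s²)/(s² + 144)². So L{t·cos(12t)} = -F'(s) = (s² - 144)/(s² + 144)². Then L{6·t·cos(12t)} = 6·(s² - 144)/(s² + 144)²

Final answer: 6·(s² - 144)/(s² + 144)²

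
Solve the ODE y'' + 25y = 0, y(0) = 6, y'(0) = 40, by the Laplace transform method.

L{y''} + 25L{y} = 0. s²Y - 6s - 40 + 25Y = 0. Y(s² + 25) = 6s + 40. Y = (6s + 40)/(s² + 25). Inverting: y(t) = 6cos(5t) + 8sin(5t)

Final answer: y(t) = 6cos(5t) + 8sin(5t)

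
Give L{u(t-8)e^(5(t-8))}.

u(t-a)f(t-a) with f(t)=e^(5t). L{e^(5t)} = 1/(s-5). By time shift: e^(-8s)/(s-5)

Final answer: e^(-8s)/(s-5)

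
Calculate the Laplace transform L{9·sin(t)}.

L{sin(ωt)} = ω/(s² + ω²), so L{sin(t)} = 1/(s² + 1). Then L{9·sin(t)} = 9·1/(s² + 1) = 9/(s² + 1)

Final answer: 9/(s² + 1)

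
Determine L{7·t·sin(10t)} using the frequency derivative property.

L{sin(10t)} = 10/(s² + 100). By L{t·f(t)} = -F'(s): -d/ds[10/(s² + 100)] = -(10)·(-2s)/(s² + 100)² = 20s/(s² + 100)². Then L{7·t·sin(10t)} = 7·20s/(s² + 100)² = 140s/(s² + 100)²

Final answer: 140s/(s² + 100)²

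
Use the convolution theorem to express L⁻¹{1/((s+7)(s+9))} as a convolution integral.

1/((s+7)(s+9)) = (1/(s+7))·(1/(s+9)) = L{e^(-7t)}·L{e^(-9t)}. So f(t) = e^(-7t)*e^(-9t) = ∫₀ᵗ e^(-7τ)·e^(-9(t-τ)) dτ

Final answer: ∫₀ᵗ e^(-7τ)·e^(-9(t-τ)) dτ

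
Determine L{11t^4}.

L{t^n} = n!/s^(n+1). So L{11t^4} = 11·4!/s^5 = 264/s^5

Final answer: 264/s^5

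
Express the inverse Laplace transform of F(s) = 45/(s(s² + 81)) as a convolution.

45/(s(s² + 81)) = (1/s)·(45/(s² + 81)) = L{1}·L{5·sin(9t)}. So f(t) = 1*(5·sin(9t)) = ∫₀ᵗ 5·sin(9τ) dτ

Final answer: ∫₀ᵗ 5·sin(9τ) dτ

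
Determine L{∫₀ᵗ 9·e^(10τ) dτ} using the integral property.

L{∫₀ᵗ f(τ)dτ} = F(s)/s with F(s) = 9/(s-10), so L{∫₀ᵗ 9·e^(10τ) dτ} = 9/(s(s-10))

Final answer: 9/(s(s-10))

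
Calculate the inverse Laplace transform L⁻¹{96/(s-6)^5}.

L⁻¹{n!/(s-a)^(n+1)} = t^n·e^(at) with n=4, a=6. So L⁻¹{24/(s-6)^5} = t^4·e^(6t), and L⁻¹{96/(s-6)^5} = (96/24)·t^4·e^(6t) = 4·t^4·e^(6t)

Final answer: 4·t^4·e^(6t)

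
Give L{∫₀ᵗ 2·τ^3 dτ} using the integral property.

L{∫₀ᵗ f(τ)dτ} = F(s)/s with f(t) = 2t^3. F(s) = 12/s^4, so L{∫₀ᵗ 2·τ^3 dτ} = (12/s^4)/s = 12/s^5. (Check: ∫₀ᵗ 2·τ^3 dτ = 2t^4/4.)

Final answer: 12/s^5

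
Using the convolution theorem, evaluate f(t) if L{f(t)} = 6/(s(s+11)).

6/(s(s+11)) = (6/s)·(1/(s+11)) = L{6}·L{e^(-11t)}. By convolution, f(t) = 6*e^(-11t) = ∫₀ᵗ 6·e^(-11τ) dτ = 6·(1 - e^(-11t))/11

Final answer: 6·(1 - e^(-11t))/11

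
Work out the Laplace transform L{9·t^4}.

L{t^n} = n!/s^(n+1), so L{t^4} = 24/s^5. Then L{9·t^4} = 9·24/s^5 = 216/s^5

Final answer: 216/s^5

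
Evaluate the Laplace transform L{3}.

L{3} = 3 · L{1} = 3/s

Final answer: 3/s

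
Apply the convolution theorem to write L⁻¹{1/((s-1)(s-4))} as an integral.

1/((s-1)(s-4)) = (1/(s-1))·(1/(s-4)) = L{e^t}·L{e^(4t)}. So f(t) = e^t*e^(4t) = ∫₀ᵗ e^(τ)·e^(4(t-τ)) dτ

Final answer: ∫₀ᵗ e^(τ)·e^(4(t-τ)) dτ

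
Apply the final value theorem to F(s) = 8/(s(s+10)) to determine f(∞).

f(∞) = lim_{s→0} s·8/(s(s+10)) = lim_{s→0} 8/(s+10) = 8/10 = 4/5

Final answer: 4/5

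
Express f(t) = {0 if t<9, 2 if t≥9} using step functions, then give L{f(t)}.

f(t) = 2·u(t-9). L{u(t-9)} = e^(-9s)/s, so L{f(t)} = 2·e^(-9s)/s

Final answer: 2·e^(-9s)/s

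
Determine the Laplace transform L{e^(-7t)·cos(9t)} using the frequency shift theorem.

Frequency shift: L{e^(at)f(t)} = F(s-a). L{e^(-7t)·cos(9t)} = (s+7)/((s+7)² + 81)

Final answer: (s+7)/((s+7)² + 81)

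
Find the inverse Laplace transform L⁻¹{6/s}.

L⁻¹{c/s} = c, so L⁻¹{6/s} = 6

Final answer: 6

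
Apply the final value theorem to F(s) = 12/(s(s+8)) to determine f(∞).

f(∞) = lim_{s→0} s·12/(s(s+8)) = lim_{s→0} 12/(s+8) = 12/8 = 3/2

Final answer: 3/2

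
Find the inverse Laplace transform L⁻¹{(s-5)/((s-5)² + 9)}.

Using frequency shift, L⁻¹{(s-5)/((s-5)² + 9)} = e^(5t)·cos(3t)

Final answer: e^(5t)·cos(3t)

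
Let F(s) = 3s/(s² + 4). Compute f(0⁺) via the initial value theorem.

f(0⁺) = lim_{s→∞} s·3s/(s² + 4) = lim_{s→∞} 3s²/(s² + 4) = 3

Final answer: 3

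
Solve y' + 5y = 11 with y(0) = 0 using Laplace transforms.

sY + 5Y = 11/s. Y = 11/(s(s+5)). Partial fractions: Y = 11/5/s - 11/5/(s+5)

Final answer: y(t) = 11/5(1 - e^(-5t))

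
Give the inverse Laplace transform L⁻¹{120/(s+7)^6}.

L⁻¹{n!/(s-a)^(n+1)} = t^n·e^(at), so L⁻¹{120/(s+7)^6} = t^5·e^(-7t)

Final answer: t^5·e^(-7t)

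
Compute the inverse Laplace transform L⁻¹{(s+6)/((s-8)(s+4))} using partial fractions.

Using partial fractions, f(t) = (14e^(8t) - 2e^(-4t))/12

Final answer: (14e^(8t) - 2e^(-4t))/12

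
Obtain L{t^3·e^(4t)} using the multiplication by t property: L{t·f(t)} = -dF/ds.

Using L{t^n·e^(at)} = n!/(s-a)^(n+1), L{t^3·e^(4t)} = 6/(s-4)^4

Final answer: 6/(s-4)^4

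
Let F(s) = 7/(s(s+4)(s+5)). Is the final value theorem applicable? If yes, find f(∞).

Poles of sF(s) = 7/((s+4)(s+5)) are at s = -4 and s = -5, both in the left half-plane. Theorem applies. f(∞) = lim_{s→0} sF(s) = 7/(4·5) = 7/20

Final answer: 7/20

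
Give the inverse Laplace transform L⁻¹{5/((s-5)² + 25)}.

Using frequency shift, L⁻¹{5/((s-5)² + 25)} = e^(5t)·sin(5t)

Final answer: e^(5t)·sin(5t)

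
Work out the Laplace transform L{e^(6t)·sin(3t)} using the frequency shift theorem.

Frequency shift: L{e^(at)f(t)} = F(s-a). L{e^(6t)·sin(3t)} = 3/((s-6)² + 9)

Final answer: 3/((s-6)² + 9)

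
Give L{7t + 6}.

L{7t + 6} = 7·L{t} + 6·L{1} = 7/s² + 6/s

Final answer: 7/s² + 6/s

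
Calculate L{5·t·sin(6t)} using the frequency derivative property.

L{sin(6t)} = 6/(s² + 36). By L{t·f(t)} = -F'(s): -d/ds[6/(s² + 36)] = -(6)·(-2s)/(s² + 36)² = 12s/(s² + 36)². Then L{5·t·sin(6t)} = 5·12s/(s² + 36)² = 60s/(s² + 36)²

Final answer: 60s/(s² + 36)²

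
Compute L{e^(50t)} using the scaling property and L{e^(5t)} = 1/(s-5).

Using L{f(at)} = (1/a)F(s/a) with a=10 and f(t) = e^(5t): L{e^(50t)} = (1/10) · 1/((s/10)-5) = (1/10) · 10/(s-50) = 1/(s-50)

Final answer: 1/(s-50)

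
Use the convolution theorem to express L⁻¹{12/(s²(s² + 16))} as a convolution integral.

12/(s²(s² + 16)) = (1/s²)·(12/(s² + 16)) = L{t}·L{3·sin(4t)}. So f(t) = t*(3·sin(4t)) = ∫₀ᵗ 3τ·sin(4(t-τ)) dτ

Final answer: ∫₀ᵗ 3τ·sin(4(t-τ)) dτ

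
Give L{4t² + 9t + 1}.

L{4t² + 9t + 1} = 4·2/s³ + 9/s² + 1/s = 8/s³ + 9/s² + 1/s

Final answer: 8/s³ + 9/s² + 1/s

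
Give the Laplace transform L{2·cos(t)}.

L{cos(ωt)} = s/(s² + ω²), so L{cos(t)} = s/(s² + 1). Then L{2·cos(t)} = 2·s/(s² + 1) = 2s/(s² + 1)

Final answer: 2s/(s² + 1)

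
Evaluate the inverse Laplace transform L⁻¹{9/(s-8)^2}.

L⁻¹{n!/(s-a)^(n+1)} = t^n·e^(at) with n=1, a=8. So L⁻¹{1/(s-8)^2} = t·e^(8t), and L⁻¹{9/(s-8)^2} = (9/1)·t·e^(8t) = 9·t·e^(8t)

Final answer: 9·t·e^(8t)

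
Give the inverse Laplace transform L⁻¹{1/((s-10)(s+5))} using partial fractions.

Decompose: A/(s-10) + B/(s+5). A = 1/15, B = -1/15. f(t) = (e^(10t) - e^(-5t))/15

Final answer: (e^(10t) - e^(-5t))/15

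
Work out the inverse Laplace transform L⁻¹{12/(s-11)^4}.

L⁻¹{n!/(s-a)^(n+1)} = t^n·e^(at) with n=3, a=11. So L⁻¹{6/(s-11)^4} = t^3·e^(11t), and L⁻¹{12/(s-11)^4} = (12/6)·t^3·e^(11t) = 2·t^3·e^(11t)

Final answer: 2·t^3·e^(11t)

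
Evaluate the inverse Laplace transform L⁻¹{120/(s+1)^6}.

L⁻¹{n!/(s-a)^(n+1)} = t^n·e^(at), so L⁻¹{120/(s+1)^6} = t^5·e^(-t)

Final answer: t^5·e^(-t)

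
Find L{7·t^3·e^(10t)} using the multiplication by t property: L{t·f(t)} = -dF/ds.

Using L{t^n·e^(at)} = n!/(s-a)^(n+1), L{t^3·e^(10t)} = 6/(s-10)^4, so L{7·t^3·e^(10t)} = 7·6/(s-10)^4 = 42/(s-10)^4

Final answer: 42/(s-10)^4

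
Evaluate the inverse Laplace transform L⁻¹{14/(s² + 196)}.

L⁻¹{14/(s² + 196)} = sin(14t)

Final answer: sin(14t)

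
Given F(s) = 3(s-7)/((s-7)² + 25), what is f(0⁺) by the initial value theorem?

f(0⁺) = lim_{s→∞} sF(s) = lim_{s→∞} 3s(s-7)/((s-7)² + 25) = 3

Final answer: 3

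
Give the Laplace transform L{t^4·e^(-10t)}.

L{t^n·e^(at)} = n!/(s-a)^(n+1), so L{t^4·e^(-10t)} = 24/(s+10)^5

Final answer: 24/(s+10)^5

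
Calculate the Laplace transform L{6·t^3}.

L{t^n} = n!/s^(n+1), so L{t^3} = 6/s^4. Then L{6·t^3} = 6·6/s^4 = 36/s^4

Final answer: 36/s^4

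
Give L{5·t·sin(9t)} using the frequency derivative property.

L{sin(9t)} = 9/(s² + 81). By L{t·f(t)} = -F'(s): -d/ds[9/(s² + 81)] = -(9)·(-2s)/(s² + 81)² = 18s/(s² + 81)². Then L{5·t·sin(9t)} = 5·18s/(s² + 81)² = 90s/(s² + 81)²

Final answer: 90s/(s² + 81)²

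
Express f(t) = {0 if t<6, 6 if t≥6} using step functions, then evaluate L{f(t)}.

f(t) = 6·u(t-6). L{u(t-6)} = e^(-6s)/s, so L{f(t)} = 6·e^(-6s)/s

Final answer: 6·e^(-6s)/s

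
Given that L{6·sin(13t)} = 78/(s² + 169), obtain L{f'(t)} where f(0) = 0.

L{f'(t)} = s·F(s) - f(0) = s·78/(s² + 169) - 0 = 78s/(s² + 169)

Final answer: 78s/(s² + 169)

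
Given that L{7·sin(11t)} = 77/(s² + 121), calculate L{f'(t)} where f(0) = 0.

L{f'(t)} = s·F(s) - f(0) = s·77/(s² + 121) - 0 = 77s/(s² + 121)

Final answer: 77s/(s² + 121)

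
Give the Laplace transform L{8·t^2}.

L{t^n} = n!/s^(n+1), so L{t^2} = 2/s^3. Then L{8·t^2} = 8·2/s^3 = 16/s^3

Final answer: 16/s^3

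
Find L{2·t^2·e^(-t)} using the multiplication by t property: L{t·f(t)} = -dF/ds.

Using L{t^n·e^(at)} = n!/(s-a)^(n+1), L{t^2·e^(-t)} = 2/(s+1)^3, so L{2·t^2·e^(-t)} = 2·2/(s+1)^3 = 4/(s+1)^3

Final answer: 4/(s+1)^3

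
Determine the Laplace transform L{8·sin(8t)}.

L{sin(ωt)} = ω/(s² + ω²), so L{sin(8t)} = 8/(s² + 64). Then L{8·sin(8t)} = 8·8/(s² + 64) = 64/(s² + 64)

Final answer: 64/(s² + 64)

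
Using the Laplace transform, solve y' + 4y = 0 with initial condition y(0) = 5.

L{y'} + 4L{y} = 0. sY - 5 + 4Y = 0. Y(s+4) = 5. Y = 5/(s+4)

Final answer: y(t) = 5e^(-4t)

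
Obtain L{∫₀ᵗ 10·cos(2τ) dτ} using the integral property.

L{∫₀ᵗ f(τ)dτ} = F(s)/s with F(s) = 10s/(s² + 4), so the result is (10s/(s² + 4))/s = 10/(s² + 4)

Final answer: 10/(s² + 4)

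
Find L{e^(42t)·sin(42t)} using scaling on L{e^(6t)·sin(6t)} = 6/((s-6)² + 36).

Scaling with a=7: L{e^(42t)·sin(42t)} = (1/7) · 6/((s/7-6)² + 36). Simplifying: 42/((s-42)² + 1764)

Final answer: 42/((s-42)² + 1764)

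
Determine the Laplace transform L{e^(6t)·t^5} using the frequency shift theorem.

L{e^(at)·t^n} = n!/(s-a)^(n+1), so L{e^(6t)·t^5} = 120/(s-6)^6

Final answer: 120/(s-6)^6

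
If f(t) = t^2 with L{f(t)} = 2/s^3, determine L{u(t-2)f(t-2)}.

Time shift theorem: L{u(t-a)f(t-a)} = e^(-as)F(s). Here a=2, F(s) = 2/s^3, so L{u(t-2)f(t-2)} = e^(-2s)·2/s^3

Final answer: e^(-2s)·2/s^3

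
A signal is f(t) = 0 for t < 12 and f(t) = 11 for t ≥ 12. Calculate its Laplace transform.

f(t) = 11·u(t-12). L{u(t-12)} = e^(-12s)/s, so L{f(t)} = 11·e^(-12s)/s

Final answer: 11·e^(-12s)/s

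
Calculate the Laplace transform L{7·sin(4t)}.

L{sin(ωt)} = ω/(s² + ω²), so L{sin(4t)} = 4/(s² + 16). Then L{7·sin(4t)} = 7·4/(s² + 16) = 28/(s² + 16)

Final answer: 28/(s² + 16)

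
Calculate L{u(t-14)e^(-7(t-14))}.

u(t-a)f(t-a) with f(t)=e^(-7t). L{e^(-7t)} = 1/(s+7). By time shift: e^(-14s)/(s+7)

Final answer: e^(-14s)/(s+7)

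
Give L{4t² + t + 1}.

L{4t² + t + 1} = 4·2/s³ + 1/s² + 1/s = 8/s³ + 1/s² + 1/s

Final answer: 8/s³ + 1/s² + 1/s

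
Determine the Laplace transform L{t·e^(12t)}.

L{t^n·e^(at)} = n!/(s-a)^(n+1), so L{t·e^(12t)} = 1/(s-12)^2

Final answer: 1/(s-12)^2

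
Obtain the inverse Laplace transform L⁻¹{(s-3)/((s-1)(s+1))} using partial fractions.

Using partial fractions, f(t) = (-2e^t + 4e^(-t))/2

Final answer: (-2e^t + 4e^(-t))/2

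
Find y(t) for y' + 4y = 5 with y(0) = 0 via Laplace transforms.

sY + 4Y = 5/s. Y = 5/(s(s+4)). Partial fractions: Y = 5/4/s - 5/4/(s+4)

Final answer: y(t) = 5/4(1 - e^(-4t))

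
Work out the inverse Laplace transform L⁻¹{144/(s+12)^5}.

L⁻¹{n!/(s-a)^(n+1)} = t^n·e^(at) with n=4, a=-12. So L⁻¹{24/(s+12)^5} = t^4·e^(-12t), and L⁻¹{144/(s+12)^5} = (144/24)·t^4·e^(-12t) = 6·t^4·e^(-12t)

Final answer: 6·t^4·e^(-12t)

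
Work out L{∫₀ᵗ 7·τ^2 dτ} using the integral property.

L{∫₀ᵗ f(τ)dτ} = F(s)/s with f(t) = 7t^2. F(s) = 14/s^3, so L{∫₀ᵗ 7·τ^2 dτ} = (14/s^3)/s = 14/s^4. (Check: ∫₀ᵗ 7·τ^2 dτ = 7t^3/3.)

Final answer: 14/s^4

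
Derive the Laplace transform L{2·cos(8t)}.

L{cos(ωt)} = s/(s² + ω²), so L{cos(8t)} = s/(s² + 64). Then L{2·cos(8t)} = 2·s/(s² + 64) = 2s/(s² + 64)

Final answer: 2s/(s² + 64)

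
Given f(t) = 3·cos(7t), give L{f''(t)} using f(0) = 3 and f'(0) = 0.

F(s) = 3s/(s² + 49). L{f''(t)} = s²F(s) - sf(0) - f'(0) = 3s³/(s² + 49) - 3s = (3s³ - 3s(s² + 49))/(s² + 49) = -147s/(s² + 49)

Final answer: -147s/(s² + 49)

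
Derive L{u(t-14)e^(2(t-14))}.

u(t-a)f(t-a) with f(t)=e^(2t). L{e^(2t)} = 1/(s-2). By time shift: e^(-14s)/(s-2)

Final answer: e^(-14s)/(s-2)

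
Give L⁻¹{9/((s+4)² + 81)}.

Form: b/((s-a)² + b²) → e^(at)sin(bt). With a=-4, b=9

Final answer: e^(-4t)·sin(9t)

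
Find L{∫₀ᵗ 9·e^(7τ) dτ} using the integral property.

L{∫₀ᵗ f(τ)dτ} = F(s)/s with F(s) = 9/(s-7), so L{∫₀ᵗ 9·e^(7τ) dτ} = 9/(s(s-7))

Final answer: 9/(s(s-7))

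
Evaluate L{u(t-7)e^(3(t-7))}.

u(t-a)f(t-a) with f(t)=e^(3t). L{e^(3t)} = 1/(s-3). By time shift: e^(-7s)/(s-3)

Final answer: e^(-7s)/(s-3)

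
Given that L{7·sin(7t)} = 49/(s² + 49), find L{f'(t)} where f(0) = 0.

L{f'(t)} = s·F(s) - f(0) = s·49/(s² + 49) - 0 = 49s/(s² + 49)

Final answer: 49s/(s² + 49)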